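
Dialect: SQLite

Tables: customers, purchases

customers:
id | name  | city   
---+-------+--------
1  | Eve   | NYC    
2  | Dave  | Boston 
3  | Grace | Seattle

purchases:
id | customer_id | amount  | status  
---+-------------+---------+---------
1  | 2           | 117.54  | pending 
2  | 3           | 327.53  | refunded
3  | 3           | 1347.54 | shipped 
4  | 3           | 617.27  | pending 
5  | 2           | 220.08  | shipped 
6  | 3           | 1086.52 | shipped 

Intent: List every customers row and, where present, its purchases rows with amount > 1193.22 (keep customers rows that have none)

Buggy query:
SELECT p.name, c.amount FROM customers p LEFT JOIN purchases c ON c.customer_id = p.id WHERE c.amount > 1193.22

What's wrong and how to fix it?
Bug: Filtering c.amount in WHERE discards the NULL rows produced by LEFT JOIN, turning it into an inner join

Fix: Move the right-table condition into the ON clause so unmatched parents are kept

Corrected query:
SELECT p.name, c.amount FROM customers p LEFT JOIN purchases c ON c.customer_id = p.id AND c.amount > 1193.22

Result:
name  | amount 
------+--------
Eve   | NULL   
Dave  | NULL   
Grace | 1347.54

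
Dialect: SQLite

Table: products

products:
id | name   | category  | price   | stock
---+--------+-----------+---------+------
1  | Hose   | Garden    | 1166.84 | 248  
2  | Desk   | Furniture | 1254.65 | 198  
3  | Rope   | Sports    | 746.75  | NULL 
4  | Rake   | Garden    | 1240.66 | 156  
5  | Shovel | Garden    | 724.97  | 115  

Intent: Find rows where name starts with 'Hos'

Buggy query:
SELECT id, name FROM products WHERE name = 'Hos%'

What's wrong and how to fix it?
Bug: Wildcards only work with LIKE; '=' treats '%' as a literal character

Fix: Replace '=' with LIKE so 'Hos%' is treated as a pattern

Corrected query:
SELECT id, name FROM products WHERE name LIKE 'Hos%'

Result:
id | name
---+-----
1  | Hose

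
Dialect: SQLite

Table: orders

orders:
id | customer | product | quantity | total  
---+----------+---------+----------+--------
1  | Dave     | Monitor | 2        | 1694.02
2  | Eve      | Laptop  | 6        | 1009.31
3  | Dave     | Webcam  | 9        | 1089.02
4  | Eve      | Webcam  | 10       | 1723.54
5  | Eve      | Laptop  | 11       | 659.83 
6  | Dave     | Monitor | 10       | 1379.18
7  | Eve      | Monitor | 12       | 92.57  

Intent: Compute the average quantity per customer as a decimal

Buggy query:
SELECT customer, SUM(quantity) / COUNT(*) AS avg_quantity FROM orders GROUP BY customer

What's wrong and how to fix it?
Bug: Both operands are integers, so '/' performs integer division and truncates

Fix: Cast one side to REAL so the division keeps the fractional part

Corrected query:
SELECT customer, SUM(quantity) * 1.0 / COUNT(*) AS avg_quantity FROM orders GROUP BY customer

Result:
customer | avg_quantity
---------+-------------
Dave     | 7           
Eve      | 9.75        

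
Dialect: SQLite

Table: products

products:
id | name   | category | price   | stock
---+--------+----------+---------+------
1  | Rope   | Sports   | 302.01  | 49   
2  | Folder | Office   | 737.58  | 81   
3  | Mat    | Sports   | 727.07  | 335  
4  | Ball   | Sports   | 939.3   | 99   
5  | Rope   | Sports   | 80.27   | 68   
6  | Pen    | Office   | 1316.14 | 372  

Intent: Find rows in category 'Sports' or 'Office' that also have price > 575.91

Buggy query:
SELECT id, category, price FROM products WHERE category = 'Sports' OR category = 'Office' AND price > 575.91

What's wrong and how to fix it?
Bug: Without parentheses, AND is evaluated before OR, so the price filter only applies to the 'Office' branch

Fix: Add parentheses around the OR so the AND applies to both alternatives

Corrected query:
SELECT id, category, price FROM products WHERE (category = 'Sports' OR category = 'Office') AND price > 575.91

Result:
id | category | price  
---+----------+--------
2  | Office   | 737.58 
3  | Sports   | 727.07 
4  | Sports   | 939.3  
6  | Office   | 1316.14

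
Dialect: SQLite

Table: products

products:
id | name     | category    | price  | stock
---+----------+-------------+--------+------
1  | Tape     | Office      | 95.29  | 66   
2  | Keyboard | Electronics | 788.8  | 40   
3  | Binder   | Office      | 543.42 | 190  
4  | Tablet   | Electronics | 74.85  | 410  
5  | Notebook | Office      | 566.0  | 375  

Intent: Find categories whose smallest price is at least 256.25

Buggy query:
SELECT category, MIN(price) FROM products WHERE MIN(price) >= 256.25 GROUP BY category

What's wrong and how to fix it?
Bug: MIN() in WHERE is a misuse of aggregate

Fix: Replace WHERE with HAVING after the GROUP BY

Corrected query:
SELECT category, MIN(price) FROM products GROUP BY category HAVING MIN(price) >= 256.25

Result:
(no rows)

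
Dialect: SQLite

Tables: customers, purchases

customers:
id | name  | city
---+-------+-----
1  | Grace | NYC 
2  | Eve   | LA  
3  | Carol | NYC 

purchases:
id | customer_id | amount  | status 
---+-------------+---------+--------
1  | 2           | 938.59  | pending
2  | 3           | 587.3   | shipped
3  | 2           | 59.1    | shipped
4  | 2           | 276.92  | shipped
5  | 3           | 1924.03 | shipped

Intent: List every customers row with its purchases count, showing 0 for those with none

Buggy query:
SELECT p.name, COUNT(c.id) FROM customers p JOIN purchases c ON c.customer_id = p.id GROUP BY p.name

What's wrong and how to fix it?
Bug: An inner join excludes parents with zero children

Fix: Use LEFT JOIN so parents without children still appear (COUNT(c.id) gives 0)

Corrected query:
SELECT p.name, COUNT(c.id) FROM customers p LEFT JOIN purchases c ON c.customer_id = p.id GROUP BY p.name

Result:
name  | COUNT(c.id)
------+------------
Carol | 2          
Eve   | 3          
Grace | 0          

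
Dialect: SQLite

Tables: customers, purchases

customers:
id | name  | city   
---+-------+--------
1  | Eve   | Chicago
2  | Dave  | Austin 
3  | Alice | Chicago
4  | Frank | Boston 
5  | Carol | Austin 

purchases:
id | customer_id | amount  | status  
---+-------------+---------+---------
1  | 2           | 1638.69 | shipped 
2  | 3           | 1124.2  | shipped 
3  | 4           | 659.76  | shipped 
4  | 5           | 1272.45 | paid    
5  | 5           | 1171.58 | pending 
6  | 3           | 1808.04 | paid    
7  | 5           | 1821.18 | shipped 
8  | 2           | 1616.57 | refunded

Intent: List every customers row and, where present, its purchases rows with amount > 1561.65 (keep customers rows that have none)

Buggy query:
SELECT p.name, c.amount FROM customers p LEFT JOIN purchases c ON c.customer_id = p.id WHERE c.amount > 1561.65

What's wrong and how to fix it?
Bug: Filtering c.amount in WHERE discards the NULL rows produced by LEFT JOIN, turning it into an inner join

Fix: Move the right-table condition into the ON clause so unmatched parents are kept

Corrected query:
SELECT p.name, c.amount FROM customers p LEFT JOIN purchases c ON c.customer_id = p.id AND c.amount > 1561.65

Result:
name  | amount 
------+--------
Eve   | NULL   
Dave  | 1616.57
Dave  | 1638.69
Alice | 1808.04
Frank | NULL   
Carol | 1821.18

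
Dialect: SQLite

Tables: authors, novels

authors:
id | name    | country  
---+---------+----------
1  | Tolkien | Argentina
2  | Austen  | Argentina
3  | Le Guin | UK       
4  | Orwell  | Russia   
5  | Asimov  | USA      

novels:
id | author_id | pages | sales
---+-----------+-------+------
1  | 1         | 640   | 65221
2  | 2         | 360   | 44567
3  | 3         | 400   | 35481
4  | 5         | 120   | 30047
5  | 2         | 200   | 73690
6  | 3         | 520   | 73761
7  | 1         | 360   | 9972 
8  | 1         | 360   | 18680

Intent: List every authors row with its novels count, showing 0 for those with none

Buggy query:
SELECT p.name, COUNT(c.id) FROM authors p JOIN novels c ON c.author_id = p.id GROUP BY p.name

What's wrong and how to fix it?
Bug: INNER JOIN drops authors rows that have no matching novels rows

Fix: Use LEFT JOIN so parents without children still appear (COUNT(c.id) gives 0)

Corrected query:
SELECT p.name, COUNT(c.id) FROM authors p LEFT JOIN novels c ON c.author_id = p.id GROUP BY p.name

Result:
name    | COUNT(c.id)
--------+------------
Asimov  | 1          
Austen  | 2          
Le Guin | 2          
Orwell  | 0          
Tolkien | 3          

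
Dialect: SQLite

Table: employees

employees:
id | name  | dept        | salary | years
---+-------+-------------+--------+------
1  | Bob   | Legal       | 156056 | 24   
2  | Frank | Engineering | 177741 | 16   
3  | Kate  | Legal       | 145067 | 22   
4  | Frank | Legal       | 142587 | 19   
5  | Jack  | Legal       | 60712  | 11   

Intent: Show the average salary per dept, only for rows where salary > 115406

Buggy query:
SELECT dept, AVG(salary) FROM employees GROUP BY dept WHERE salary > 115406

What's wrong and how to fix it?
Bug: Row-level WHERE must come before GROUP BY in the clause order

Fix: Move the WHERE clause before GROUP BY

Corrected query:
SELECT dept, AVG(salary) FROM employees WHERE salary > 115406 GROUP BY dept

Result:
dept        | AVG(salary)  
------------+--------------
Engineering | 177741       
Legal       | 147903.333333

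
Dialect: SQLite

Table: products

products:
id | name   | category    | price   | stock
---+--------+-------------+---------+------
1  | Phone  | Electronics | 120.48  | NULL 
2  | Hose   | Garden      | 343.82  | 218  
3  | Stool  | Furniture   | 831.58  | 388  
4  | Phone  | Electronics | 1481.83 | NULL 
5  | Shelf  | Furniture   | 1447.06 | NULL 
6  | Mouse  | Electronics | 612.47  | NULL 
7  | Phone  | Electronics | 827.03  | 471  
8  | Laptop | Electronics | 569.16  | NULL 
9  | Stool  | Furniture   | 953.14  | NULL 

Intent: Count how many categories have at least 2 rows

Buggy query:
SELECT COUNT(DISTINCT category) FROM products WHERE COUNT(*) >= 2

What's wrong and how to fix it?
Bug: COUNT(*) cannot appear in WHERE; the per-group count doesn't exist yet

Fix: Use a subquery that GROUPs and filters with HAVING, then count its rows

Corrected query:
SELECT COUNT(*) FROM (SELECT category FROM products GROUP BY category HAVING COUNT(*) >= 2)

Result:
COUNT(*)
--------
2       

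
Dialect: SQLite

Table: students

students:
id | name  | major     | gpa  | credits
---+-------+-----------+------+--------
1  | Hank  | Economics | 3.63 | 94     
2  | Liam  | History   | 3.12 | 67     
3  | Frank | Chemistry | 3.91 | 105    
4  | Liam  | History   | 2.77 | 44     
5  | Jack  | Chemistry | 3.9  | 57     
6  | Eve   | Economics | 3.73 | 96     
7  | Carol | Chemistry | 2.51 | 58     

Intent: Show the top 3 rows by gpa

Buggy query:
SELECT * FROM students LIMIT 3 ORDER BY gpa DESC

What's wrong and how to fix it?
Bug: ORDER BY cannot follow LIMIT; LIMIT is the final clause

Fix: Swap the clauses: ORDER BY first, then LIMIT

Corrected query:
SELECT * FROM students ORDER BY gpa DESC LIMIT 3

Result:
id | name  | major     | gpa  | credits
---+-------+-----------+------+--------
3  | Frank | Chemistry | 3.91 | 105    
5  | Jack  | Chemistry | 3.9  | 57     
6  | Eve   | Economics | 3.73 | 96     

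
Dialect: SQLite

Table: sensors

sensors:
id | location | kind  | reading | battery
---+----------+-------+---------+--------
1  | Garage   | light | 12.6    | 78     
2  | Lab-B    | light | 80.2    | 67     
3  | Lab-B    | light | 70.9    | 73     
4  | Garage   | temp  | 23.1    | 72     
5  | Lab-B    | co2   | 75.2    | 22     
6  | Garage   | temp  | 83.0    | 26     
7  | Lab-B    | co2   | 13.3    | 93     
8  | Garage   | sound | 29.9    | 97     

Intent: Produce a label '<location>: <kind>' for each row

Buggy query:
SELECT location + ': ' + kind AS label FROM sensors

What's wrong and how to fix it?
Bug: '+' is numeric addition; on text columns SQLite converts them to 0 instead of concatenating

Fix: Use the || operator for string concatenation

Corrected query:
SELECT location || ': ' || kind AS label FROM sensors

Result:
label        
-------------
Garage: light
Lab-B: light 
Lab-B: light 
Garage: temp 
Lab-B: co2   
Garage: temp 
Lab-B: co2   
Garage: sound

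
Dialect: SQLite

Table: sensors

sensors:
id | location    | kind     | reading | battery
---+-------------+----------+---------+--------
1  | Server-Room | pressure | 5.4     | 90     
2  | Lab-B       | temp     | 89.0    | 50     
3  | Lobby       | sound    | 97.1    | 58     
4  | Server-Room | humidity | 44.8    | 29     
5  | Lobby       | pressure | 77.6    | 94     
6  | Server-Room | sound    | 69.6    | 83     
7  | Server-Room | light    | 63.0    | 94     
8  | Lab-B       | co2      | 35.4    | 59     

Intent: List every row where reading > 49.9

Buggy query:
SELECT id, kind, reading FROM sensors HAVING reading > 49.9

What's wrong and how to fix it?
Bug: This is a non-aggregate query (no GROUP BY, no aggregates), so in SQLite the HAVING clause is invalid here; a row-level condition belongs in WHERE

Fix: Replace HAVING with WHERE since the condition applies to individual rows

Corrected query:
SELECT id, kind, reading FROM sensors WHERE reading > 49.9

Result:
id | kind     | reading
---+----------+--------
2  | temp     | 89     
3  | sound    | 97.1   
5  | pressure | 77.6   
6  | sound    | 69.6   
7  | light    | 63     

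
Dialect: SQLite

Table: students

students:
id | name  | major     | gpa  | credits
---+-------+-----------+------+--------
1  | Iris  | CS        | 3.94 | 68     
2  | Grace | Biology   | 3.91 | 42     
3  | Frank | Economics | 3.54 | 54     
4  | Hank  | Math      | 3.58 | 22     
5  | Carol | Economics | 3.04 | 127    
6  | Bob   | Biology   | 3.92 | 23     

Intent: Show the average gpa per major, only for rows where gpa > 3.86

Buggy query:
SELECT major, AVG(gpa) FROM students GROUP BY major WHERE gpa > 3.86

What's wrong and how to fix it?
Bug: WHERE cannot follow GROUP BY

Fix: Place WHERE between FROM and GROUP BY

Corrected query:
SELECT major, AVG(gpa) FROM students WHERE gpa > 3.86 GROUP BY major

Result:
major   | AVG(gpa)
--------+---------
Biology | 3.915   
CS      | 3.94    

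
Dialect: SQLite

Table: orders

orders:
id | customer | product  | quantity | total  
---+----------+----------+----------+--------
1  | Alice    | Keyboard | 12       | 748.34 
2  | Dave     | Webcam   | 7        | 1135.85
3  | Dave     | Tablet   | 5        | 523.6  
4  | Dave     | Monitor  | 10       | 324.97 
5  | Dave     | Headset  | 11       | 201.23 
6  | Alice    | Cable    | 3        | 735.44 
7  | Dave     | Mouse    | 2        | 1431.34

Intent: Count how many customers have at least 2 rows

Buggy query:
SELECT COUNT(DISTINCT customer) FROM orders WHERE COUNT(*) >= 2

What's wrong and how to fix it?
Bug: WHERE filters individual rows, not groups, so a group-level COUNT is invalid there

Fix: Use a subquery that GROUPs and filters with HAVING, then count its rows

Corrected query:
SELECT COUNT(*) FROM (SELECT customer FROM orders GROUP BY customer HAVING COUNT(*) >= 2)

Result:
COUNT(*)
--------
2       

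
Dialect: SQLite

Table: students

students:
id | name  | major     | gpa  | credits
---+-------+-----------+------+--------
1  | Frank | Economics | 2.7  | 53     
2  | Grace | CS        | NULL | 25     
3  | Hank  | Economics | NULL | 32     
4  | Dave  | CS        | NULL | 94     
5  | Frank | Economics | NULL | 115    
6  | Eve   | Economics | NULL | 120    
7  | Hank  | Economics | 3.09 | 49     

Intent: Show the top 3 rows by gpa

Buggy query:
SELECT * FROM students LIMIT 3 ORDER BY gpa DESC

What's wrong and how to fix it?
Bug: LIMIT must come after ORDER BY

Fix: Swap the clauses: ORDER BY first, then LIMIT

Corrected query:
SELECT * FROM students ORDER BY gpa DESC LIMIT 3

Result:
id | name  | major     | gpa  | credits
---+-------+-----------+------+--------
7  | Hank  | Economics | 3.09 | 49     
1  | Frank | Economics | 2.7  | 53     
2  | Grace | CS        | NULL | 25     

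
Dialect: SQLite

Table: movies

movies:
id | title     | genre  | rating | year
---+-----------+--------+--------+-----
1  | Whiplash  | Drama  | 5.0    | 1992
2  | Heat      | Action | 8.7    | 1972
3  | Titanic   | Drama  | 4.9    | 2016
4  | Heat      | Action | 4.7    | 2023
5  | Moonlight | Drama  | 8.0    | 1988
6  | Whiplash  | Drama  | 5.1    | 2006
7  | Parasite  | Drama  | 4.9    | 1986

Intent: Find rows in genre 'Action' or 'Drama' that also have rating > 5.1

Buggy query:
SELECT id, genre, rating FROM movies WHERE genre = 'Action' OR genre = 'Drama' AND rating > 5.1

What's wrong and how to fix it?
Bug: Without parentheses, AND is evaluated before OR, so the rating filter only applies to the 'Drama' branch

Fix: Group the OR with parentheses (or use IN), then AND the threshold

Corrected query:
SELECT id, genre, rating FROM movies WHERE (genre = 'Action' OR genre = 'Drama') AND rating > 5.1

Result:
id | genre  | rating
---+--------+-------
2  | Action | 8.7   
5  | Drama  | 8     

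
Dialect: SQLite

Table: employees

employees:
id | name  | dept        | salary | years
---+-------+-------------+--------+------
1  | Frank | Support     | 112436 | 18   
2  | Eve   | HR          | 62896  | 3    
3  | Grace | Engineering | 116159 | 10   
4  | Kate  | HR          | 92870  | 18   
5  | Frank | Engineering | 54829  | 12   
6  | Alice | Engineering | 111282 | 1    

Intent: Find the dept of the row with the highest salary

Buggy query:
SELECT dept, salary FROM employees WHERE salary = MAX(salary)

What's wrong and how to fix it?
Bug: WHERE is evaluated per row; an aggregate over the whole table isn't defined there

Fix: Wrap MAX in a scalar subquery so WHERE compares against a single value

Corrected query:
SELECT dept, salary FROM employees WHERE salary = (SELECT MAX(salary) FROM employees)

Result:
dept        | salary
------------+-------
Engineering | 116159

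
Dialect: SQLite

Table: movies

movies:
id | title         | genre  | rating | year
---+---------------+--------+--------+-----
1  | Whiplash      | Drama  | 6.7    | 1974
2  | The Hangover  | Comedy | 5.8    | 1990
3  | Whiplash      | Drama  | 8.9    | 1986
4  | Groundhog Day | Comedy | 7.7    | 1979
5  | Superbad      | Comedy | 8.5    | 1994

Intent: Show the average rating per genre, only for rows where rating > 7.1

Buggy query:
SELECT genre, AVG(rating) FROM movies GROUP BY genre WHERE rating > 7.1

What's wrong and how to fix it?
Bug: Row-level WHERE must come before GROUP BY in the clause order

Fix: Place WHERE between FROM and GROUP BY

Corrected query:
SELECT genre, AVG(rating) FROM movies WHERE rating > 7.1 GROUP BY genre

Result:
genre  | AVG(rating)
-------+------------
Comedy | 8.1        
Drama  | 8.9        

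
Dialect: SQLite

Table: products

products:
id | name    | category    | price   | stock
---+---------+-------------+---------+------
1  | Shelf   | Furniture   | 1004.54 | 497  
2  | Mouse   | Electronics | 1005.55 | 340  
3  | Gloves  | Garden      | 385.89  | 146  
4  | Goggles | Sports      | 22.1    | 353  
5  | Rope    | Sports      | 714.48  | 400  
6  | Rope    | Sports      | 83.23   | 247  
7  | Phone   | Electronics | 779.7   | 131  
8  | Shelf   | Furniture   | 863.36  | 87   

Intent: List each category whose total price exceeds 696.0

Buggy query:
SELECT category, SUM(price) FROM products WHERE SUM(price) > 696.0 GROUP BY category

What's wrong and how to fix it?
Bug: Aggregate functions cannot appear in a WHERE clause

Fix: Use HAVING (which filters groups after aggregation) instead of WHERE

Corrected query:
SELECT category, SUM(price) FROM products GROUP BY category HAVING SUM(price) > 696.0

Result:
category    | SUM(price)
------------+-----------
Electronics | 1785.25   
Furniture   | 1867.9    
Sports      | 819.81    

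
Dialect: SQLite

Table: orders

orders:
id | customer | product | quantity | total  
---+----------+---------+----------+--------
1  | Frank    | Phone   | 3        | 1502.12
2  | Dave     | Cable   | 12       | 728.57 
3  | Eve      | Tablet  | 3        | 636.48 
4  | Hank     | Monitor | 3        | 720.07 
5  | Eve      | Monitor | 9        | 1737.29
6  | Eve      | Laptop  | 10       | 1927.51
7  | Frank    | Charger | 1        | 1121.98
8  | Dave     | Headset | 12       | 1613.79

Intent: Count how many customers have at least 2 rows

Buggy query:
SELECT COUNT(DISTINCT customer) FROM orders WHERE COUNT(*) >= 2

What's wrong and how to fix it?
Bug: WHERE filters individual rows, not groups, so a group-level COUNT is invalid there

Fix: Use a subquery that GROUPs and filters with HAVING, then count its rows

Corrected query:
SELECT COUNT(*) FROM (SELECT customer FROM orders GROUP BY customer HAVING COUNT(*) >= 2)

Result:
COUNT(*)
--------
3       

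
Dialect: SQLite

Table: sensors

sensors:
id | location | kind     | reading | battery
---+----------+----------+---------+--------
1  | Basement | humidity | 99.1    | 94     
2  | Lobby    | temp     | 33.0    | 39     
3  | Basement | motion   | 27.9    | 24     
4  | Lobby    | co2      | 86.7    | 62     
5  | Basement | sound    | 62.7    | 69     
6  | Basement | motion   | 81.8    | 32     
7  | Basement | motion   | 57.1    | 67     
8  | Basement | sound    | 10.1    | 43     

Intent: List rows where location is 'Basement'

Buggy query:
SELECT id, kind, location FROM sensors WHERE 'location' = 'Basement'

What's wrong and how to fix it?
Bug: 'location' in single quotes is a string literal, not the column; the comparison is literal-vs-literal and never true

Fix: Remove the quotes around the column name (or use double quotes for an identifier)

Corrected query:
SELECT id, kind, location FROM sensors WHERE location = 'Basement'

Result:
id | kind     | location
---+----------+---------
1  | humidity | Basement
3  | motion   | Basement
5  | sound    | Basement
6  | motion   | Basement
7  | motion   | Basement
8  | sound    | Basement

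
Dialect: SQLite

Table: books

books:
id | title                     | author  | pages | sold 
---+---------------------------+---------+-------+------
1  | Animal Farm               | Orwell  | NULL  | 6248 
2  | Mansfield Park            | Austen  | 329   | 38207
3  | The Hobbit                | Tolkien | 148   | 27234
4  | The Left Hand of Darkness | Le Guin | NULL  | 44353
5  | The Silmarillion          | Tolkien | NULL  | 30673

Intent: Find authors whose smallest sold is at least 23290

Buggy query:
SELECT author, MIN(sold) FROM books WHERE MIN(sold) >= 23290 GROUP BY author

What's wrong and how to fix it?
Bug: MIN() in WHERE is a misuse of aggregate

Fix: Use HAVING for the per-group MIN condition

Corrected query:
SELECT author, MIN(sold) FROM books GROUP BY author HAVING MIN(sold) >= 23290

Result:
author  | MIN(sold)
--------+----------
Austen  | 38207    
Le Guin | 44353    
Tolkien | 27234    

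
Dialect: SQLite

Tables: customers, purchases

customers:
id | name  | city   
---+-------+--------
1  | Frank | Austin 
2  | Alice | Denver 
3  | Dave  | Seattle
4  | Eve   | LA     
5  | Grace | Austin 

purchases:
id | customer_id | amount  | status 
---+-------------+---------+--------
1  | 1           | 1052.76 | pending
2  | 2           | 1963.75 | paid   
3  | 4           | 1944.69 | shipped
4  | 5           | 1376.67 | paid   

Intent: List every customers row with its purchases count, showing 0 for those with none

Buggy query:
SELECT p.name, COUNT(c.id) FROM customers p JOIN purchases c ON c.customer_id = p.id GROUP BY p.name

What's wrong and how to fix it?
Bug: An inner join excludes parents with zero children

Fix: Use LEFT JOIN so parents without children still appear (COUNT(c.id) gives 0)

Corrected query:
SELECT p.name, COUNT(c.id) FROM customers p LEFT JOIN purchases c ON c.customer_id = p.id GROUP BY p.name

Result:
name  | COUNT(c.id)
------+------------
Alice | 1          
Dave  | 0          
Eve   | 1          
Frank | 1          
Grace | 1          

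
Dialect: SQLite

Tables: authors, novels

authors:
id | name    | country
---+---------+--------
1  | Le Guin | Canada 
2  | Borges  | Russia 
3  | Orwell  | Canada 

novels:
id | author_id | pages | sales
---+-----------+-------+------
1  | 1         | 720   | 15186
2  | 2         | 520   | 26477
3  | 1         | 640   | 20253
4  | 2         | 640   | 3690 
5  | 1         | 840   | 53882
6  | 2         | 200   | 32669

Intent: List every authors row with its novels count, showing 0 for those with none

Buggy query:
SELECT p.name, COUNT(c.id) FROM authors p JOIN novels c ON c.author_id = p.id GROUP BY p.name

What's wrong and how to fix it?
Bug: An inner join excludes parents with zero children

Fix: Switch to LEFT JOIN to retain unmatched parent rows

Corrected query:
SELECT p.name, COUNT(c.id) FROM authors p LEFT JOIN novels c ON c.author_id = p.id GROUP BY p.name

Result:
name    | COUNT(c.id)
--------+------------
Borges  | 3          
Le Guin | 3          
Orwell  | 0          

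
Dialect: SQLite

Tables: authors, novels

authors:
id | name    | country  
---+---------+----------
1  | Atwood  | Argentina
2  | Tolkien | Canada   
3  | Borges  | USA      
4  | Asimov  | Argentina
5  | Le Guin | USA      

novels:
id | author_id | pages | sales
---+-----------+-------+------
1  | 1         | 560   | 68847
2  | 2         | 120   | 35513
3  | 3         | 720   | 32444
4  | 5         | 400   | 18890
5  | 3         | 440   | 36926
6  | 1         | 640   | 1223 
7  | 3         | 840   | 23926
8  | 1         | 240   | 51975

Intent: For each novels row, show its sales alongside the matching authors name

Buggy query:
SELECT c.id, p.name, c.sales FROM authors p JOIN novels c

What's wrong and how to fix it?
Bug: Missing join condition: each novels row is matched to all authors rows instead of just its own

Fix: Specify the join condition linking the foreign key to the parent id

Corrected query:
SELECT c.id, p.name, c.sales FROM authors p JOIN novels c ON c.author_id = p.id

Result:
id | name    | sales
---+---------+------
1  | Atwood  | 68847
2  | Tolkien | 35513
3  | Borges  | 32444
4  | Le Guin | 18890
5  | Borges  | 36926
6  | Atwood  | 1223 
7  | Borges  | 23926
8  | Atwood  | 51975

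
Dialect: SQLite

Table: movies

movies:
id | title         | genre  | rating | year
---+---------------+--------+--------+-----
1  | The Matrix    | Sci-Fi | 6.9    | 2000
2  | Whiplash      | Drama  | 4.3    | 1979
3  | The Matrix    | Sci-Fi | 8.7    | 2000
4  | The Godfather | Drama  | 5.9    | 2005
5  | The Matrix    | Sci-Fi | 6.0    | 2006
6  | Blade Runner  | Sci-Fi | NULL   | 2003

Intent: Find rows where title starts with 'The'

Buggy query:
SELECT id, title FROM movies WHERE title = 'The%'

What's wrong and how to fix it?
Bug: Wildcards only work with LIKE; '=' treats '%' as a literal character

Fix: Replace '=' with LIKE so 'The%' is treated as a pattern

Corrected query:
SELECT id, title FROM movies WHERE title LIKE 'The%'

Result:
id | title        
---+--------------
1  | The Matrix   
3  | The Matrix   
4  | The Godfather
5  | The Matrix   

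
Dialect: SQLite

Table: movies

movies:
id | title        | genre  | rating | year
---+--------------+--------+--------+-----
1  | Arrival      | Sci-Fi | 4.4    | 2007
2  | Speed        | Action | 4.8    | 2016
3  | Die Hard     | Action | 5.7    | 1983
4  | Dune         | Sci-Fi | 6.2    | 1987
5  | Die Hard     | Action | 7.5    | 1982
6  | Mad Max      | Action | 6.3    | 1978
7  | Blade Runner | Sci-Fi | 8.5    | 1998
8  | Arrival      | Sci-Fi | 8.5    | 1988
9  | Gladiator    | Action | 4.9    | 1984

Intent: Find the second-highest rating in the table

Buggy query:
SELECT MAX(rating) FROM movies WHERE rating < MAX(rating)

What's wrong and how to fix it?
Bug: MAX(rating) on the right of the comparison is an aggregate-in-WHERE error

Fix: Put the inner MAX in a scalar subquery

Corrected query:
SELECT MAX(rating) FROM movies WHERE rating < (SELECT MAX(rating) FROM movies)

Result:
MAX(rating)
-----------
7.5        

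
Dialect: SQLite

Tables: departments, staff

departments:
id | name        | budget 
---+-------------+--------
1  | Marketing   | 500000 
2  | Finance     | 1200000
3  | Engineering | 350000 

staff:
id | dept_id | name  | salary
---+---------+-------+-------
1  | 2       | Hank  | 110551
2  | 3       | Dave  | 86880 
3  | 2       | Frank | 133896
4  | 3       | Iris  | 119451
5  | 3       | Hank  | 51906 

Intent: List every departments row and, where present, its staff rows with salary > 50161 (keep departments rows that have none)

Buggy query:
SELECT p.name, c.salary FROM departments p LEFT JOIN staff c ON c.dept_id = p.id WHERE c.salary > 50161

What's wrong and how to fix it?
Bug: Filtering c.salary in WHERE discards the NULL rows produced by LEFT JOIN, turning it into an inner join

Fix: Put 'c.salary > 50161' in the JOIN's ON clause instead of WHERE

Corrected query:
SELECT p.name, c.salary FROM departments p LEFT JOIN staff c ON c.dept_id = p.id AND c.salary > 50161

Result:
name        | salary
------------+-------
Marketing   | NULL  
Finance     | 110551
Finance     | 133896
Engineering | 51906 
Engineering | 86880 
Engineering | 119451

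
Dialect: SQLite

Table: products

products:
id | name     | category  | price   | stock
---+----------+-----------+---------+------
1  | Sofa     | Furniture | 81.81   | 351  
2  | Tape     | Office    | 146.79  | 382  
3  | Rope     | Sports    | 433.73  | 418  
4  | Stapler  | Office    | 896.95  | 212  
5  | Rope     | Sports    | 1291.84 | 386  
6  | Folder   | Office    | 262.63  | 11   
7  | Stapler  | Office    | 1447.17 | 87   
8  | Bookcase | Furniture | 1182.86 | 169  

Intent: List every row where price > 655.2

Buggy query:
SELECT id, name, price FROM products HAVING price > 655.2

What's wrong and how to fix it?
Bug: This is a non-aggregate query (no GROUP BY, no aggregates), so in SQLite the HAVING clause is invalid here; a row-level condition belongs in WHERE

Fix: Replace HAVING with WHERE since the condition applies to individual rows

Corrected query:
SELECT id, name, price FROM products WHERE price > 655.2

Result:
id | name     | price  
---+----------+--------
4  | Stapler  | 896.95 
5  | Rope     | 1291.84
7  | Stapler  | 1447.17
8  | Bookcase | 1182.86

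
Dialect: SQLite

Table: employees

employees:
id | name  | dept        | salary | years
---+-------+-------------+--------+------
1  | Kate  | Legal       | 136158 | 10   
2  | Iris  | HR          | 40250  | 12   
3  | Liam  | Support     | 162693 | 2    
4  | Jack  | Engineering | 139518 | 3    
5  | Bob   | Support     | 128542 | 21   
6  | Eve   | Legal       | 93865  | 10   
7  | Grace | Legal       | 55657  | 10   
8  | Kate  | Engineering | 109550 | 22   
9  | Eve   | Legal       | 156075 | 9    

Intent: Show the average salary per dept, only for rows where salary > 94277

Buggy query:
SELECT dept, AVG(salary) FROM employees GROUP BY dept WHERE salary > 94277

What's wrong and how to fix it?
Bug: Row-level WHERE must come before GROUP BY in the clause order

Fix: Place WHERE between FROM and GROUP BY

Corrected query:
SELECT dept, AVG(salary) FROM employees WHERE salary > 94277 GROUP BY dept

Result:
dept        | AVG(salary)
------------+------------
Engineering | 124534     
Legal       | 146116.5   
Support     | 145617.5   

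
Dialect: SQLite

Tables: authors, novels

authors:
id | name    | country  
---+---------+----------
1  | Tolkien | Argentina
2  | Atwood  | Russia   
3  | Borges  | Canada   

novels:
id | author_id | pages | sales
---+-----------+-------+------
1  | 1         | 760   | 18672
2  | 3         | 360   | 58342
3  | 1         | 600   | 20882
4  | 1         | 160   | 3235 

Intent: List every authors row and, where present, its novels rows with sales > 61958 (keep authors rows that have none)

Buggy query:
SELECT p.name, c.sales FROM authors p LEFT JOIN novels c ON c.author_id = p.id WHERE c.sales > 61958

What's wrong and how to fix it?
Bug: Filtering c.sales in WHERE discards the NULL rows produced by LEFT JOIN, turning it into an inner join

Fix: Put 'c.sales > 61958' in the JOIN's ON clause instead of WHERE

Corrected query:
SELECT p.name, c.sales FROM authors p LEFT JOIN novels c ON c.author_id = p.id AND c.sales > 61958

Result:
name    | sales
--------+------
Tolkien | NULL 
Atwood  | NULL 
Borges  | NULL 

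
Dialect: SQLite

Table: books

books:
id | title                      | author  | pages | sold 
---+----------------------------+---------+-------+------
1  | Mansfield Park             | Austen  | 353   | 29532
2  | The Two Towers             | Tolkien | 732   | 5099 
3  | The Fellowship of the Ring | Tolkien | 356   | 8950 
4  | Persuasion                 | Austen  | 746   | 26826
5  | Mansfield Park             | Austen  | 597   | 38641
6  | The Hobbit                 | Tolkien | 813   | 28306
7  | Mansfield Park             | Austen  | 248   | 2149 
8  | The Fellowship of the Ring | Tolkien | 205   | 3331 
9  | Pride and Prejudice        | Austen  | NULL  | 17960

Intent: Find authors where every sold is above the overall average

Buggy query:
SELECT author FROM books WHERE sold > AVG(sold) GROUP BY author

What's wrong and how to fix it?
Bug: AVG() is an aggregate; it can't sit directly in WHERE

Fix: Compute the overall average in a scalar subquery and compare each group's MIN against it in HAVING

Corrected query:
SELECT author FROM books GROUP BY author HAVING MIN(sold) > (SELECT AVG(sold) FROM books)

Result:
(no rows)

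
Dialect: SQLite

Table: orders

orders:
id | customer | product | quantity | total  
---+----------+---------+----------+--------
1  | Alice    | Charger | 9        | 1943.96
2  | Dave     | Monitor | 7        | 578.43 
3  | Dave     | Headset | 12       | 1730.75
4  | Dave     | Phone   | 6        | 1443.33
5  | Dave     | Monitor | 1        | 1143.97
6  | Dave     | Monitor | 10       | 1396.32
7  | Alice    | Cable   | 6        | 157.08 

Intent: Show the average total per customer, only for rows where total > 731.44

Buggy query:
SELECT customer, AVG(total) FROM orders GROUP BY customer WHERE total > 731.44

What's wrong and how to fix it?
Bug: WHERE cannot follow GROUP BY

Fix: Move the WHERE clause before GROUP BY

Corrected query:
SELECT customer, AVG(total) FROM orders WHERE total > 731.44 GROUP BY customer

Result:
customer | AVG(total)
---------+-----------
Alice    | 1943.96   
Dave     | 1428.5925 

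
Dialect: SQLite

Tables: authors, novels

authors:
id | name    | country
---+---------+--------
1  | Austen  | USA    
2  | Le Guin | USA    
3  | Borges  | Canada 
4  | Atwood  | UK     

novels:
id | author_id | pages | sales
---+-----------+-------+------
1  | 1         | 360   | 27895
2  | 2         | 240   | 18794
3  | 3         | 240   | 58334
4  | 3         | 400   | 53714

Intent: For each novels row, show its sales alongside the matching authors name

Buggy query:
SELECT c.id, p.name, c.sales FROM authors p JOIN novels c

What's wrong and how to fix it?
Bug: JOIN with no ON clause produces a cartesian product; every novels row pairs with every authors row

Fix: Specify the join condition linking the foreign key to the parent id

Corrected query:
SELECT c.id, p.name, c.sales FROM authors p JOIN novels c ON c.author_id = p.id

Result:
id | name    | sales
---+---------+------
1  | Austen  | 27895
2  | Le Guin | 18794
3  | Borges  | 58334
4  | Borges  | 53714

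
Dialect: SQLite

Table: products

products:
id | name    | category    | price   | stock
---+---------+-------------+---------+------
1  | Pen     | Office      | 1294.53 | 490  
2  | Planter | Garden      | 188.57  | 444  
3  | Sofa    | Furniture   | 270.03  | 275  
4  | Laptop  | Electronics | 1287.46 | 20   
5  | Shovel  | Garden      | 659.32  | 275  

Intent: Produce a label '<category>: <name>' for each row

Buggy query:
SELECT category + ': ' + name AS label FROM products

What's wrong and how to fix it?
Bug: '+' is numeric addition; on text columns SQLite converts them to 0 instead of concatenating

Fix: Use the || operator for string concatenation

Corrected query:
SELECT category || ': ' || name AS label FROM products

Result:
label              
-------------------
Office: Pen        
Garden: Planter    
Furniture: Sofa    
Electronics: Laptop
Garden: Shovel     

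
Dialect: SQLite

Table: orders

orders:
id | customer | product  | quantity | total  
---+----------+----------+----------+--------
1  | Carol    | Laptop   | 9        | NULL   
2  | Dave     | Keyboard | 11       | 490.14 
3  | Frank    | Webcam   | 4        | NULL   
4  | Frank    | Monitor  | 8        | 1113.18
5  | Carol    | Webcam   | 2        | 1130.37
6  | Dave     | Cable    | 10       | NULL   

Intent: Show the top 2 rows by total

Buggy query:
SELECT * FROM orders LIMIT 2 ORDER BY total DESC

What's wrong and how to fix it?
Bug: LIMIT must come after ORDER BY

Fix: Swap the clauses: ORDER BY first, then LIMIT

Corrected query:
SELECT * FROM orders ORDER BY total DESC LIMIT 2

Result:
id | customer | product | quantity | total  
---+----------+---------+----------+--------
5  | Carol    | Webcam  | 2        | 1130.37
4  | Frank    | Monitor | 8        | 1113.18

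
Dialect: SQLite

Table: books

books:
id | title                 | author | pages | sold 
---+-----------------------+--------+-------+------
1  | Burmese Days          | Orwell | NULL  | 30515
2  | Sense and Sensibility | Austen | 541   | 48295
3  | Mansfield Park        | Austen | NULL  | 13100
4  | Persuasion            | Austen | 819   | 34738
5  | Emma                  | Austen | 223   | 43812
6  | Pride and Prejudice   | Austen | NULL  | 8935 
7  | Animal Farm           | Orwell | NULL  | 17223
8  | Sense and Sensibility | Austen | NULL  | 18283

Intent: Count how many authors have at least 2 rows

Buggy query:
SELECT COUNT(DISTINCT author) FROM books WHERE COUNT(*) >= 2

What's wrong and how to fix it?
Bug: WHERE filters individual rows, not groups, so a group-level COUNT is invalid there

Fix: Group first with HAVING COUNT(*) >= 2, then COUNT the resulting groups

Corrected query:
SELECT COUNT(*) FROM (SELECT author FROM books GROUP BY author HAVING COUNT(*) >= 2)

Result:
COUNT(*)
--------
2       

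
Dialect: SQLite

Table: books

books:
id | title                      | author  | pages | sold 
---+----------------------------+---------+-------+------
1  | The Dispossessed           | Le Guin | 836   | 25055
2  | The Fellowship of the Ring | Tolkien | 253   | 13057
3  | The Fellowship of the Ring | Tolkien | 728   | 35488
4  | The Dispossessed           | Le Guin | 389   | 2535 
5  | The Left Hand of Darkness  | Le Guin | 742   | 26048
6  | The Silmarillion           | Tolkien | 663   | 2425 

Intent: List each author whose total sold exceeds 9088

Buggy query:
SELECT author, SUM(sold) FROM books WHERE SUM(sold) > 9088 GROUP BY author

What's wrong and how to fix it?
Bug: Aggregate functions cannot appear in a WHERE clause

Fix: Use HAVING (which filters groups after aggregation) instead of WHERE

Corrected query:
SELECT author, SUM(sold) FROM books GROUP BY author HAVING SUM(sold) > 9088

Result:
author  | SUM(sold)
--------+----------
Le Guin | 53638    
Tolkien | 50970    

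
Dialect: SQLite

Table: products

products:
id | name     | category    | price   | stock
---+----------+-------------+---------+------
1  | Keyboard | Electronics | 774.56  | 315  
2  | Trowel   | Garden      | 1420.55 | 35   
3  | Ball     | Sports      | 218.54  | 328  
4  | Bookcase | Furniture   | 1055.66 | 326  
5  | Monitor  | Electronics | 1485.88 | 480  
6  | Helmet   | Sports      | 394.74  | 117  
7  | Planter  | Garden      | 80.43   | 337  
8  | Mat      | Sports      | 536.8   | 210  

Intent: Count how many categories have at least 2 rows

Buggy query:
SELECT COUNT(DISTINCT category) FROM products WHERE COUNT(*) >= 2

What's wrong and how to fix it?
Bug: WHERE filters individual rows, not groups, so a group-level COUNT is invalid there

Fix: Group first with HAVING COUNT(*) >= 2, then COUNT the resulting groups

Corrected query:
SELECT COUNT(*) FROM (SELECT category FROM products GROUP BY category HAVING COUNT(*) >= 2)

Result:
COUNT(*)
--------
3       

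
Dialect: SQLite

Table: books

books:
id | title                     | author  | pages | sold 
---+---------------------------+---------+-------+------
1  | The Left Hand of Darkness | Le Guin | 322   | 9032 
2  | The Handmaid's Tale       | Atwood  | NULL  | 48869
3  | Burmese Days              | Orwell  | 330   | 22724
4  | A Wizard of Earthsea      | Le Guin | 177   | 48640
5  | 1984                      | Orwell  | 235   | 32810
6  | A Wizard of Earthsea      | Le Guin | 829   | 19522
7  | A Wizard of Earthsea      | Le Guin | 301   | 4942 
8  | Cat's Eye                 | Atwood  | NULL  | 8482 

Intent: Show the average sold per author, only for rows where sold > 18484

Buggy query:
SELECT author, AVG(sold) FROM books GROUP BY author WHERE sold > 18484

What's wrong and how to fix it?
Bug: WHERE cannot follow GROUP BY

Fix: Place WHERE between FROM and GROUP BY

Corrected query:
SELECT author, AVG(sold) FROM books WHERE sold > 18484 GROUP BY author

Result:
author  | AVG(sold)
--------+----------
Atwood  | 48869    
Le Guin | 34081    
Orwell  | 27767    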